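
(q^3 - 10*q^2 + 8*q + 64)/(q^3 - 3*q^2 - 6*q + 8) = (q - 8)/(q - 1)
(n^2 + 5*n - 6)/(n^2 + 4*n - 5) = (n + 6)/(n + 5)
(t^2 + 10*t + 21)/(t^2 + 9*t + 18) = (t + 7)/(t + 6)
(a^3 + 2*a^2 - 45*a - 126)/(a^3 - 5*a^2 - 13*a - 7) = (a^2 + 9*a + 18)/(a^2 + 2*a + 1)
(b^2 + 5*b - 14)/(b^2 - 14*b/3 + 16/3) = 3*(b + 7)/(3*b - 8)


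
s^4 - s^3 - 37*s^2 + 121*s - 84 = (s - 4)*(s - 3)*(s - 1)*(s + 7)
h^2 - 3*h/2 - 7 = (h - 7/2)*(h + 2)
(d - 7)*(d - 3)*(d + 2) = d^3 - 8*d^2 + d + 42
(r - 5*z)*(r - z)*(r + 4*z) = r^3 - 2*r^2*z - 19*r*z^2 + 20*z^3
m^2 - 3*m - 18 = (m - 6)*(m + 3)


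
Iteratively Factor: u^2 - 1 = (u + 1)*(u - 1)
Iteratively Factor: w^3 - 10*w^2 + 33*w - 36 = (w - 3)*(w^2 - 7*w + 12) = (w - 4)*(w - 3)*(w - 3)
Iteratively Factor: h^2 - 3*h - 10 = (h + 2)*(h - 5)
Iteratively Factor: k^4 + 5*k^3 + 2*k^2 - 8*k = (k + 4)*(k^3 + k^2 - 2*k) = (k + 2)*(k + 4)*(k^2 - k) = k*(k + 2)*(k + 4)*(k - 1)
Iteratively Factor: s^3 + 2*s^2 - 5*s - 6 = (s + 1)*(s^2 + s - 6) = (s - 2)*(s + 1)*(s + 3)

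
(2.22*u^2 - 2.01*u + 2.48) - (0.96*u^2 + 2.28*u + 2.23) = 1.26*u^2 - 4.29*u + 0.25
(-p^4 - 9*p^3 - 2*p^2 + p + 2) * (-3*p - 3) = 3*p^5 + 30*p^4 + 33*p^3 + 3*p^2 - 9*p - 6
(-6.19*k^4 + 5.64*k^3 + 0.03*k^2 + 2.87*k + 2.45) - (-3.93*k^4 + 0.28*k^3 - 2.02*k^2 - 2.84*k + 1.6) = -2.26*k^4 + 5.36*k^3 + 2.05*k^2 + 5.71*k + 0.85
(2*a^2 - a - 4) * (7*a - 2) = 14*a^3 - 11*a^2 - 26*a + 8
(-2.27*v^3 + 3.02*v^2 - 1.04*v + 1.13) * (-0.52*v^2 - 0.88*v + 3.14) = 1.1804*v^5 + 0.4272*v^4 - 9.2446*v^3 + 9.8104*v^2 - 4.26*v + 3.5482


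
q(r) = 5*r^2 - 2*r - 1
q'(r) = 10*r - 2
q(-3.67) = 73.68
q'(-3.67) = -38.70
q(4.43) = 88.26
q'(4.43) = 42.30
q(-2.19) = 27.36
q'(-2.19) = -23.90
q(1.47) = 6.86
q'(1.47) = 12.70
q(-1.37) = 11.12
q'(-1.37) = -15.70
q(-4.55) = 111.61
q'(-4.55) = -47.50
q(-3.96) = 85.33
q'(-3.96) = -41.60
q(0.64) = -0.23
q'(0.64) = 4.40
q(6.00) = 167.00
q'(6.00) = 58.00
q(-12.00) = 743.00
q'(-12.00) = -122.00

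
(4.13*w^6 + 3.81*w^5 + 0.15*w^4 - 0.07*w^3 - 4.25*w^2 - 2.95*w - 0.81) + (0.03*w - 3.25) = 4.13*w^6 + 3.81*w^5 + 0.15*w^4 - 0.07*w^3 - 4.25*w^2 - 2.92*w - 4.06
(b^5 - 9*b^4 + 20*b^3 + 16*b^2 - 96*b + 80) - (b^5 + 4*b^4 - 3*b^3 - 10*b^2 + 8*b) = -13*b^4 + 23*b^3 + 26*b^2 - 104*b + 80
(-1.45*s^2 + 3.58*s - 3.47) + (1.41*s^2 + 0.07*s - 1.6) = -0.04*s^2 + 3.65*s - 5.07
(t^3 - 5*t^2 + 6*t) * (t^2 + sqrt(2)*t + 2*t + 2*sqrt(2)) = t^5 - 3*t^4 + sqrt(2)*t^4 - 3*sqrt(2)*t^3 - 4*t^3 - 4*sqrt(2)*t^2 + 12*t^2 + 12*sqrt(2)*t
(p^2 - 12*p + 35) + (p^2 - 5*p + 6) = 2*p^2 - 17*p + 41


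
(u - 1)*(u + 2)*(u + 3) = u^3 + 4*u^2 + u - 6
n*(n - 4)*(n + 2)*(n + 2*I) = n^4 - 2*n^3 + 2*I*n^3 - 8*n^2 - 4*I*n^2 - 16*I*n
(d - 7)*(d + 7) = d^2 - 49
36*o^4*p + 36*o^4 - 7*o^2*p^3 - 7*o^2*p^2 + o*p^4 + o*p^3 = (-6*o + p)*(-3*o + p)*(2*o + p)*(o*p + o)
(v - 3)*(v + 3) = v^2 - 9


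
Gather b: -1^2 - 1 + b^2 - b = b^2 - b - 2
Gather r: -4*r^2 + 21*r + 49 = -4*r^2 + 21*r + 49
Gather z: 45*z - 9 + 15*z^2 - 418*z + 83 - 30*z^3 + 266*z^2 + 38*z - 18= -30*z^3 + 281*z^2 - 335*z + 56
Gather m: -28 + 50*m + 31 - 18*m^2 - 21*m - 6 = -18*m^2 + 29*m - 3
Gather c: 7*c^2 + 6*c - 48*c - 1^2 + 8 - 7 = 7*c^2 - 42*c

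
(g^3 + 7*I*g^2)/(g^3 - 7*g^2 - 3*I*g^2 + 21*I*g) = g*(g + 7*I)/(g^2 - 7*g - 3*I*g + 21*I)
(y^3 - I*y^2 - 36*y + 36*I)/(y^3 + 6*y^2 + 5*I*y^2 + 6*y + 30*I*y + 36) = (y - 6)/(y + 6*I)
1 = 1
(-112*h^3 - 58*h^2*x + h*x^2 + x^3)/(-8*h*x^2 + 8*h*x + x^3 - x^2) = (14*h^2 + 9*h*x + x^2)/(x*(x - 1))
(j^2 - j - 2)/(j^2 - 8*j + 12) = (j + 1)/(j - 6)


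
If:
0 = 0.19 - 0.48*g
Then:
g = 0.40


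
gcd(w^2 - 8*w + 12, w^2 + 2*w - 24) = 1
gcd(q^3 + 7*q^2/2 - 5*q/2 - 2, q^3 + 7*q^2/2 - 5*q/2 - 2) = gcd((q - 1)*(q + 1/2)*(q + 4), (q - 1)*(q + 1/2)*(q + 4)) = q^3 + 7*q^2/2 - 5*q/2 - 2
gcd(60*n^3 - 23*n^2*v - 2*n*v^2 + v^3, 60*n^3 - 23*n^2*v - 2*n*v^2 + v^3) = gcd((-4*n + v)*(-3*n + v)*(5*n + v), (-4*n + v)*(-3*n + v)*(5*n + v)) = 60*n^3 - 23*n^2*v - 2*n*v^2 + v^3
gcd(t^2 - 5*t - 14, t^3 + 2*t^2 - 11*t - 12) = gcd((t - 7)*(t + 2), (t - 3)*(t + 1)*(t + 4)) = 1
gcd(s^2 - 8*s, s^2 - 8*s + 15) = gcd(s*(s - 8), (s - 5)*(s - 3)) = 1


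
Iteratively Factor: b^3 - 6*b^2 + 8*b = (b)*(b^2 - 6*b + 8) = b*(b - 2)*(b - 4)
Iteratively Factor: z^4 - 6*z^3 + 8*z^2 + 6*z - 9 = (z - 1)*(z^3 - 5*z^2 + 3*z + 9) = (z - 3)*(z - 1)*(z^2 - 2*z - 3) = (z - 3)*(z - 1)*(z + 1)*(z - 3)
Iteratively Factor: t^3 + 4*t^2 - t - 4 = (t + 1)*(t^2 + 3*t - 4) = (t - 1)*(t + 1)*(t + 4)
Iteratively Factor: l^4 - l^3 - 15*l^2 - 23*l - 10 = (l + 1)*(l^3 - 2*l^2 - 13*l - 10) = (l + 1)^2*(l^2 - 3*l - 10) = (l - 5)*(l + 1)^2*(l + 2)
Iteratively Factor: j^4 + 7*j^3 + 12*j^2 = (j)*(j^3 + 7*j^2 + 12*j) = j*(j + 4)*(j^2 + 3*j) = j^2*(j + 4)*(j + 3)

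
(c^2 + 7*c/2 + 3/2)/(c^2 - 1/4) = 2*(c + 3)/(2*c - 1)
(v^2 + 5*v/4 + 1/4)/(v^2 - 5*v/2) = (4*v^2 + 5*v + 1)/(2*v*(2*v - 5))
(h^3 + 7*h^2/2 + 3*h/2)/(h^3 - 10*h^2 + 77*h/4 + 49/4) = 2*h*(h + 3)/(2*h^2 - 21*h + 49)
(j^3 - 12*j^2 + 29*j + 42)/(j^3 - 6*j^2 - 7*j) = (j - 6)/j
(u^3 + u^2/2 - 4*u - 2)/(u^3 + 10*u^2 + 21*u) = (u^3 + u^2/2 - 4*u - 2)/(u*(u^2 + 10*u + 21))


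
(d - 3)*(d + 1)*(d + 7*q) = d^3 + 7*d^2*q - 2*d^2 - 14*d*q - 3*d - 21*q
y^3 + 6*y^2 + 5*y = y*(y + 1)*(y + 5)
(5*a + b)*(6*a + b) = 30*a^2 + 11*a*b + b^2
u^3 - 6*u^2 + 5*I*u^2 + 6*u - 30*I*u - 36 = (u - 6)*(u - I)*(u + 6*I)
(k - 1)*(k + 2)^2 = k^3 + 3*k^2 - 4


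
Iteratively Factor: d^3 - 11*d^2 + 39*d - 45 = (d - 3)*(d^2 - 8*d + 15) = (d - 5)*(d - 3)*(d - 3)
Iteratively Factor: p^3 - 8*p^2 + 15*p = (p)*(p^2 - 8*p + 15) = p*(p - 5)*(p - 3)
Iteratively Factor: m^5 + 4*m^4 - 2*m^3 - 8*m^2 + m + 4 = (m + 1)*(m^4 + 3*m^3 - 5*m^2 - 3*m + 4) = (m + 1)^2*(m^3 + 2*m^2 - 7*m + 4) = (m + 1)^2*(m + 4)*(m^2 - 2*m + 1) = (m - 1)*(m + 1)^2*(m + 4)*(m - 1)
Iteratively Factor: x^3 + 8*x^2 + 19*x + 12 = (x + 4)*(x^2 + 4*x + 3) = (x + 3)*(x + 4)*(x + 1)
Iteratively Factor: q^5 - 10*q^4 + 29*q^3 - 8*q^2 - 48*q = (q - 4)*(q^4 - 6*q^3 + 5*q^2 + 12*q) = (q - 4)*(q + 1)*(q^3 - 7*q^2 + 12*q) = q*(q - 4)*(q + 1)*(q^2 - 7*q + 12) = q*(q - 4)^2*(q + 1)*(q - 3)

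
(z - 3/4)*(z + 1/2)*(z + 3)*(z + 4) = z^4 + 27*z^3/4 + 79*z^2/8 - 45*z/8 - 9/2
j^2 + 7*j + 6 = (j + 1)*(j + 6)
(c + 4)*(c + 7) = c^2 + 11*c + 28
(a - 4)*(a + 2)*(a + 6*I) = a^3 - 2*a^2 + 6*I*a^2 - 8*a - 12*I*a - 48*I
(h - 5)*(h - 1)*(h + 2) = h^3 - 4*h^2 - 7*h + 10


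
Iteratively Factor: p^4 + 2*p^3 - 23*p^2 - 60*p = (p + 4)*(p^3 - 2*p^2 - 15*p) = p*(p + 4)*(p^2 - 2*p - 15) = p*(p - 5)*(p + 4)*(p + 3)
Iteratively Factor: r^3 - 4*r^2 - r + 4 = (r - 4)*(r^2 - 1) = (r - 4)*(r - 1)*(r + 1)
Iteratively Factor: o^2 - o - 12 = (o + 3)*(o - 4)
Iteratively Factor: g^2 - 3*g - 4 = (g + 1)*(g - 4)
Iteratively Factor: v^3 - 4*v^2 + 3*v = (v)*(v^2 - 4*v + 3) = v*(v - 3)*(v - 1)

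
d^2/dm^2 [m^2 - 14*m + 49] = 2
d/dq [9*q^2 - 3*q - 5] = 18*q - 3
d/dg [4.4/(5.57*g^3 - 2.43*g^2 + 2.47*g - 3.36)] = (-73.524*g^2 + 21.384*g - 10.868)/(5.57*g^3 - 2.43*g^2 + 2.47*g - 3.36)^2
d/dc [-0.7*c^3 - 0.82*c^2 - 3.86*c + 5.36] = -2.1*c^2 - 1.64*c - 3.86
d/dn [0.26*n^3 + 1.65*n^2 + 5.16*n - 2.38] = 0.78*n^2 + 3.3*n + 5.16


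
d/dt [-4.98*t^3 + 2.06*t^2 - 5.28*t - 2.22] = -14.94*t^2 + 4.12*t - 5.28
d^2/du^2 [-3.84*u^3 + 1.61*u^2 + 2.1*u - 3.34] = 3.22 - 23.04*u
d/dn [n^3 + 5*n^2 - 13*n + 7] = 3*n^2 + 10*n - 13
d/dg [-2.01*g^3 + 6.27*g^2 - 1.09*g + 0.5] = -6.03*g^2 + 12.54*g - 1.09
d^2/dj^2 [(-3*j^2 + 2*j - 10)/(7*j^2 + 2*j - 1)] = 2*(140*j^3 - 1533*j^2 - 378*j - 109)/(343*j^6 + 294*j^5 - 63*j^4 - 76*j^3 + 9*j^2 + 6*j - 1)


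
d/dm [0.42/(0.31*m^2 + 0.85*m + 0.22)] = (-0.2604*m - 0.357)/(0.31*m^2 + 0.85*m + 0.22)^2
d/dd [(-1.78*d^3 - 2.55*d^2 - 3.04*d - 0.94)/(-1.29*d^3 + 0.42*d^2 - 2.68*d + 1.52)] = (-4.0371*d^4 + 1.6976*d^3 - 3.6438*d^2 - 6.9624*d - 7.14)/(1.6641*d^6 - 1.0836*d^5 + 7.0908*d^4 - 6.1728*d^3 + 8.4592*d^2 - 8.1472*d + 2.3104)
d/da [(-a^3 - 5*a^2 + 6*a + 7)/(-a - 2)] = (2*a^3 + 11*a^2 + 20*a - 5)/(a^2 + 4*a + 4)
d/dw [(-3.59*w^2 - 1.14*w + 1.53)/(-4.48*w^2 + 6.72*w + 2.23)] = (-29.232*w^2 - 2.30259999999999*w - 12.8238)/(20.0704*w^4 - 60.2112*w^3 + 25.1776*w^2 + 29.9712*w + 4.9729)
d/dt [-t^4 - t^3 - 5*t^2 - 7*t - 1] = -4*t^3 - 3*t^2 - 10*t - 7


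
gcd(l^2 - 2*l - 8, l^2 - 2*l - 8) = l^2 - 2*l - 8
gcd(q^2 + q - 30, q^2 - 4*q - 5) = q - 5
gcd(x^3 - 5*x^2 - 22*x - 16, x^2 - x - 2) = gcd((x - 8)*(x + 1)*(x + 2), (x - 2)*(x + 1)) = x + 1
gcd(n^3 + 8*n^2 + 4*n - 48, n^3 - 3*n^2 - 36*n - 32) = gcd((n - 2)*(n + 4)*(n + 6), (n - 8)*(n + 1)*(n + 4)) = n + 4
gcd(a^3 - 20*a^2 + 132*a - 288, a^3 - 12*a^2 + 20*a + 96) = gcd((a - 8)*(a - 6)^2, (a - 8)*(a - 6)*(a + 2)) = a^2 - 14*a + 48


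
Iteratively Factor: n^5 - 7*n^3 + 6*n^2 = (n - 1)*(n^4 + n^3 - 6*n^2) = n*(n - 1)*(n^3 + n^2 - 6*n) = n^2*(n - 1)*(n^2 + n - 6) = n^2*(n - 2)*(n - 1)*(n + 3)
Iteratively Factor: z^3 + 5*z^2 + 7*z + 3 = (z + 3)*(z^2 + 2*z + 1) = (z + 1)*(z + 3)*(z + 1)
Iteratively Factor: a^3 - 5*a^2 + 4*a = (a - 1)*(a^2 - 4*a) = a*(a - 1)*(a - 4)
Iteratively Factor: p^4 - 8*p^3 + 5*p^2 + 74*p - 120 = (p - 5)*(p^3 - 3*p^2 - 10*p + 24) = (p - 5)*(p - 4)*(p^2 + p - 6) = (p - 5)*(p - 4)*(p - 2)*(p + 3)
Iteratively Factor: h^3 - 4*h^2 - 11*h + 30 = (h + 3)*(h^2 - 7*h + 10) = (h - 2)*(h + 3)*(h - 5)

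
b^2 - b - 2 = (b - 2)*(b + 1)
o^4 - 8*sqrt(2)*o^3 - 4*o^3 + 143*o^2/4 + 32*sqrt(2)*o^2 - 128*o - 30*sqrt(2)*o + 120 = (o - 5/2)*(o - 3/2)*(o - 4*sqrt(2))^2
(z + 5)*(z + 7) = z^2 + 12*z + 35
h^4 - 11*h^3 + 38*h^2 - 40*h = h*(h - 5)*(h - 4)*(h - 2)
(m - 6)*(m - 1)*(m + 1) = m^3 - 6*m^2 - m + 6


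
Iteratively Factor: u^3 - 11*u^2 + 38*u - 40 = (u - 5)*(u^2 - 6*u + 8) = (u - 5)*(u - 4)*(u - 2)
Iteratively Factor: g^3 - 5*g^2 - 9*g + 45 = (g - 3)*(g^2 - 2*g - 15) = (g - 5)*(g - 3)*(g + 3)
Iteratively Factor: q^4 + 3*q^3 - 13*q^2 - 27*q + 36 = (q + 3)*(q^3 - 13*q + 12) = (q + 3)*(q + 4)*(q^2 - 4*q + 3) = (q - 3)*(q + 3)*(q + 4)*(q - 1)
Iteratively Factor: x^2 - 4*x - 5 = (x - 5)*(x + 1)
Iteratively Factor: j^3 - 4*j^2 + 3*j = (j - 1)*(j^2 - 3*j) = j*(j - 1)*(j - 3)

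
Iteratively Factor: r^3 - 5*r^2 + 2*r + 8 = (r - 4)*(r^2 - r - 2) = (r - 4)*(r + 1)*(r - 2)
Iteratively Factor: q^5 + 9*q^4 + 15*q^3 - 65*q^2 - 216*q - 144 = (q + 1)*(q^4 + 8*q^3 + 7*q^2 - 72*q - 144) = (q + 1)*(q + 4)*(q^3 + 4*q^2 - 9*q - 36) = (q - 3)*(q + 1)*(q + 4)*(q^2 + 7*q + 12) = (q - 3)*(q + 1)*(q + 4)^2*(q + 3)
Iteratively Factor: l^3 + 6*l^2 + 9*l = (l + 3)*(l^2 + 3*l) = (l + 3)^2*(l)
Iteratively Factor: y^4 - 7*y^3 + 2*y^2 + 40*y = (y)*(y^3 - 7*y^2 + 2*y + 40) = y*(y + 2)*(y^2 - 9*y + 20) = y*(y - 4)*(y + 2)*(y - 5)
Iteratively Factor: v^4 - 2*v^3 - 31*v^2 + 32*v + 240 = (v - 5)*(v^3 + 3*v^2 - 16*v - 48) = (v - 5)*(v + 4)*(v^2 - v - 12) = (v - 5)*(v + 3)*(v + 4)*(v - 4)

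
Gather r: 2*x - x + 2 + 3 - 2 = x + 3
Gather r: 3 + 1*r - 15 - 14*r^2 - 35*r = -14*r^2 - 34*r - 12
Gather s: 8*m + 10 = 8*m + 10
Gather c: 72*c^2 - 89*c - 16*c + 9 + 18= 72*c^2 - 105*c + 27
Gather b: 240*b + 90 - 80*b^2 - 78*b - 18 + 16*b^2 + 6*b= -64*b^2 + 168*b + 72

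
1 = 1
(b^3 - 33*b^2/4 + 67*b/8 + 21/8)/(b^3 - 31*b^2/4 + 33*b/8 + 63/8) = (4*b + 1)/(4*b + 3)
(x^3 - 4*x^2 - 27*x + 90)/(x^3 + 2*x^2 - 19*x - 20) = (x^2 - 9*x + 18)/(x^2 - 3*x - 4)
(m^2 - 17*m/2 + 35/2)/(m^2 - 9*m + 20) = (m - 7/2)/(m - 4)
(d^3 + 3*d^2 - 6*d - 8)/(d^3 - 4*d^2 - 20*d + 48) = (d + 1)/(d - 6)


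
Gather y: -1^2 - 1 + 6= 4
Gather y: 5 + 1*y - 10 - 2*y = -y - 5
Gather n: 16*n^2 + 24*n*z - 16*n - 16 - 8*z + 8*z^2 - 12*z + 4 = 16*n^2 + n*(24*z - 16) + 8*z^2 - 20*z - 12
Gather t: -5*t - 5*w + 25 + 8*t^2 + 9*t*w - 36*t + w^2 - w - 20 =8*t^2 + t*(9*w - 41) + w^2 - 6*w + 5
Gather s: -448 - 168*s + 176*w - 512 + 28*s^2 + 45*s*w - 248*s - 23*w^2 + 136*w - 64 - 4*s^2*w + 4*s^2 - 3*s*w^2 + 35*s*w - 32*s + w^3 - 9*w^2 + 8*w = s^2*(32 - 4*w) + s*(-3*w^2 + 80*w - 448) + w^3 - 32*w^2 + 320*w - 1024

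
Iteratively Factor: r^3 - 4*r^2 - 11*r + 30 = (r - 2)*(r^2 - 2*r - 15) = (r - 5)*(r - 2)*(r + 3)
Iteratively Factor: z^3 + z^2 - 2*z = (z)*(z^2 + z - 2) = z*(z - 1)*(z + 2)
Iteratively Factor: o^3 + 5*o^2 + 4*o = (o + 4)*(o^2 + o) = (o + 1)*(o + 4)*(o)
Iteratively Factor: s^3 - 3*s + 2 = (s - 1)*(s^2 + s - 2) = (s - 1)*(s + 2)*(s - 1)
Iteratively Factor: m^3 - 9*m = (m)*(m^2 - 9) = m*(m + 3)*(m - 3)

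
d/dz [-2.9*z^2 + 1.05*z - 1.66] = 1.05 - 5.8*z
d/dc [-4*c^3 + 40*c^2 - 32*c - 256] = -12*c^2 + 80*c - 32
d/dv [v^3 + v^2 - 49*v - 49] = 3*v^2 + 2*v - 49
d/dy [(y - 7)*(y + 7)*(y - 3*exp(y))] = -3*y^2*exp(y) + 3*y^2 - 6*y*exp(y) + 147*exp(y) - 49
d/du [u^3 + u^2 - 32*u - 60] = 3*u^2 + 2*u - 32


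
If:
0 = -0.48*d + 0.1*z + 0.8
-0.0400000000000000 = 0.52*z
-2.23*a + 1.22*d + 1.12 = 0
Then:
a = 1.41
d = 1.65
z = -0.08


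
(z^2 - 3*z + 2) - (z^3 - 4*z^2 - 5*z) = -z^3 + 5*z^2 + 2*z + 2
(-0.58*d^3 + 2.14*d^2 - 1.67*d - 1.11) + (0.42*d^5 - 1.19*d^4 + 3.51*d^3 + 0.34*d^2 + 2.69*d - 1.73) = 0.42*d^5 - 1.19*d^4 + 2.93*d^3 + 2.48*d^2 + 1.02*d - 2.84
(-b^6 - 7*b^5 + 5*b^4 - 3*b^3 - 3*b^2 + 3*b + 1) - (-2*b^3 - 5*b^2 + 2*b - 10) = -b^6 - 7*b^5 + 5*b^4 - b^3 + 2*b^2 + b + 11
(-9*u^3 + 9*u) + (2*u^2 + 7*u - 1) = -9*u^3 + 2*u^2 + 16*u - 1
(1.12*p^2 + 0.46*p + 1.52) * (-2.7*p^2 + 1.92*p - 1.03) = -3.024*p^4 + 0.9084*p^3 - 4.3744*p^2 + 2.4446*p - 1.5656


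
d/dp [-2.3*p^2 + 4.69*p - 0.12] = 4.69 - 4.6*p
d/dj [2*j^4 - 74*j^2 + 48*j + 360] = 8*j^3 - 148*j + 48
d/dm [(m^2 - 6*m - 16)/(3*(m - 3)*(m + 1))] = 2*(2*m^2 + 13*m - 7)/(3*(m^4 - 4*m^3 - 2*m^2 + 12*m + 9))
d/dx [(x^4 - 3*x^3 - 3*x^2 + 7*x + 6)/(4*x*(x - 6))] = (2*x^5 - 21*x^4 + 36*x^3 + 11*x^2 - 12*x + 36)/(4*x^2*(x^2 - 12*x + 36))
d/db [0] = 0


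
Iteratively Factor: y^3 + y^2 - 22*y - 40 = (y - 5)*(y^2 + 6*y + 8) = (y - 5)*(y + 4)*(y + 2)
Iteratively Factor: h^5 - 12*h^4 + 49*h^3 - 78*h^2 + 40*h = (h - 2)*(h^4 - 10*h^3 + 29*h^2 - 20*h) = (h - 4)*(h - 2)*(h^3 - 6*h^2 + 5*h) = (h - 4)*(h - 2)*(h - 1)*(h^2 - 5*h) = (h - 5)*(h - 4)*(h - 2)*(h - 1)*(h)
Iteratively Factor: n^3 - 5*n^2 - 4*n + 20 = (n + 2)*(n^2 - 7*n + 10) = (n - 2)*(n + 2)*(n - 5)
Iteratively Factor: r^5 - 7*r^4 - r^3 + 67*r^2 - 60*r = (r + 3)*(r^4 - 10*r^3 + 29*r^2 - 20*r) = (r - 4)*(r + 3)*(r^3 - 6*r^2 + 5*r) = r*(r - 4)*(r + 3)*(r^2 - 6*r + 5) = r*(r - 4)*(r - 1)*(r + 3)*(r - 5)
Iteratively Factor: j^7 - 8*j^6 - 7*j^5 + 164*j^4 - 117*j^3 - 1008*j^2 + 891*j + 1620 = (j + 3)*(j^6 - 11*j^5 + 26*j^4 + 86*j^3 - 375*j^2 + 117*j + 540) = (j - 4)*(j + 3)*(j^5 - 7*j^4 - 2*j^3 + 78*j^2 - 63*j - 135) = (j - 5)*(j - 4)*(j + 3)*(j^4 - 2*j^3 - 12*j^2 + 18*j + 27) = (j - 5)*(j - 4)*(j - 3)*(j + 3)*(j^3 + j^2 - 9*j - 9) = (j - 5)*(j - 4)*(j - 3)^2*(j + 3)*(j^2 + 4*j + 3) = (j - 5)*(j - 4)*(j - 3)^2*(j + 3)^2*(j + 1)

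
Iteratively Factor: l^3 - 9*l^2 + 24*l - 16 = (l - 1)*(l^2 - 8*l + 16) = (l - 4)*(l - 1)*(l - 4)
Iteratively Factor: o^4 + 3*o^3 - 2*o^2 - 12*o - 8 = (o + 1)*(o^3 + 2*o^2 - 4*o - 8) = (o + 1)*(o + 2)*(o^2 - 4) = (o + 1)*(o + 2)^2*(o - 2)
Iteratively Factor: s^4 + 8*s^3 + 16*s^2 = (s)*(s^3 + 8*s^2 + 16*s) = s*(s + 4)*(s^2 + 4*s) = s*(s + 4)^2*(s)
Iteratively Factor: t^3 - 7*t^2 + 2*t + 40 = (t - 5)*(t^2 - 2*t - 8) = (t - 5)*(t + 2)*(t - 4)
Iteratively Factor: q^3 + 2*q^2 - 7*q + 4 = (q - 1)*(q^2 + 3*q - 4) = (q - 1)^2*(q + 4)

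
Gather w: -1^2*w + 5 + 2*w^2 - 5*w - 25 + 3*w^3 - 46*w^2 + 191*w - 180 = 3*w^3 - 44*w^2 + 185*w - 200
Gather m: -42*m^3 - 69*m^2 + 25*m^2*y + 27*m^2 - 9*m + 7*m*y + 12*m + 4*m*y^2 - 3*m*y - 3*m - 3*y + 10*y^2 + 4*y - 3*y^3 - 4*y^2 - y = -42*m^3 + m^2*(25*y - 42) + m*(4*y^2 + 4*y) - 3*y^3 + 6*y^2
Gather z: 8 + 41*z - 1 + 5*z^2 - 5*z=5*z^2 + 36*z + 7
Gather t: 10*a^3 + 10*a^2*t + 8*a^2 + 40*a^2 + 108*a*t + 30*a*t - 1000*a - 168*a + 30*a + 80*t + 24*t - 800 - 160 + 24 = 10*a^3 + 48*a^2 - 1138*a + t*(10*a^2 + 138*a + 104) - 936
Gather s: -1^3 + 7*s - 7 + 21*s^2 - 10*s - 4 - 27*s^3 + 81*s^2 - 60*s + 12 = -27*s^3 + 102*s^2 - 63*s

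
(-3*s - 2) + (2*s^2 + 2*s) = 2*s^2 - s - 2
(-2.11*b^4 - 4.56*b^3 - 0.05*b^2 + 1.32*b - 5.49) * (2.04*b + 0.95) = -4.3044*b^5 - 11.3069*b^4 - 4.434*b^3 + 2.6453*b^2 - 9.9456*b - 5.2155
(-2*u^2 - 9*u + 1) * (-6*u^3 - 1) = 12*u^5 + 54*u^4 - 6*u^3 + 2*u^2 + 9*u - 1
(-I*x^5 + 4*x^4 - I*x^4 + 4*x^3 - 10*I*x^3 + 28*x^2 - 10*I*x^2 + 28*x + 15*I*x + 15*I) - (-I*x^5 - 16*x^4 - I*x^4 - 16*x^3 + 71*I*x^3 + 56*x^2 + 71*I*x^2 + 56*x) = 20*x^4 + 20*x^3 - 81*I*x^3 - 28*x^2 - 81*I*x^2 - 28*x + 15*I*x + 15*I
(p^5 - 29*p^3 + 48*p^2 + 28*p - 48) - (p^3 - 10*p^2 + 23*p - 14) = p^5 - 30*p^3 + 58*p^2 + 5*p - 34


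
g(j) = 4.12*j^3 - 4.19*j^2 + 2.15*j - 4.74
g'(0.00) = 2.15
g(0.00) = -4.74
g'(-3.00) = 138.53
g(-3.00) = -160.14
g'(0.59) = 1.51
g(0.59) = -4.08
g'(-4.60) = 302.24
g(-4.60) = -504.31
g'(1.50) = 17.39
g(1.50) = 2.96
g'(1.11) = 8.08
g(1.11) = -1.88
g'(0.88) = 4.35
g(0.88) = -3.29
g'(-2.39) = 92.78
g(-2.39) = -90.06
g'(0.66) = 2.00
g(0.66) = -3.96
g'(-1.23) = 31.16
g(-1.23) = -21.39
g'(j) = 12.36*j^2 - 8.38*j + 2.15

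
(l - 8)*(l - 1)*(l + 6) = l^3 - 3*l^2 - 46*l + 48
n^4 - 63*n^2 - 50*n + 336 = (n - 8)*(n - 2)*(n + 3)*(n + 7)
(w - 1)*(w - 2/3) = w^2 - 5*w/3 + 2/3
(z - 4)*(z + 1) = z^2 - 3*z - 4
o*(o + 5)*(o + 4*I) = o^3 + 5*o^2 + 4*I*o^2 + 20*I*o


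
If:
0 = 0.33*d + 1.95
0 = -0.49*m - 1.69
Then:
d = -5.91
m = -3.45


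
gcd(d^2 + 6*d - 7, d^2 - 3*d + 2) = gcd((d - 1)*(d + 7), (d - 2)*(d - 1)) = d - 1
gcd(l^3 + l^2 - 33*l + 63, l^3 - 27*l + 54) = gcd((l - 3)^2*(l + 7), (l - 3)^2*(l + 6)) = l^2 - 6*l + 9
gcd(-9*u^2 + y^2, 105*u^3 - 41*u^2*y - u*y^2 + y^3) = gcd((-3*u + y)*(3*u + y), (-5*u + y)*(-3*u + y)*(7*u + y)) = -3*u + y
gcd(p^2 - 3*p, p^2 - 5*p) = p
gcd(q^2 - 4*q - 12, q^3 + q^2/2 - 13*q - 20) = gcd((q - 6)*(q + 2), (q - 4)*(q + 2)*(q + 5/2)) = q + 2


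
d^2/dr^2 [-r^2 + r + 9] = -2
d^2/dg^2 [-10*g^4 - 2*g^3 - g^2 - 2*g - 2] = -120*g^2 - 12*g - 2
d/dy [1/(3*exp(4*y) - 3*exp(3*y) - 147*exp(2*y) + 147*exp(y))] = (-4*exp(3*y) + 3*exp(2*y) + 98*exp(y) - 49)*exp(-y)/(3*(exp(3*y) - exp(2*y) - 49*exp(y) + 49)^2)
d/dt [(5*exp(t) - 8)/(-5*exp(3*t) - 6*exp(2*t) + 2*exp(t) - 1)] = (50*exp(3*t) - 90*exp(2*t) - 96*exp(t) + 11)*exp(t)/(25*exp(6*t) + 60*exp(5*t) + 16*exp(4*t) - 14*exp(3*t) + 16*exp(2*t) - 4*exp(t) + 1)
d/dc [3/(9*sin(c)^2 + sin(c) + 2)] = -3*(18*sin(c) + 1)*cos(c)/(9*sin(c)^2 + sin(c) + 2)^2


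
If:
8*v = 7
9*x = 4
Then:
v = 7/8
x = 4/9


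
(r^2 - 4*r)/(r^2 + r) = (r - 4)/(r + 1)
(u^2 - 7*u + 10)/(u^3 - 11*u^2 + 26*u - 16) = (u - 5)/(u^2 - 9*u + 8)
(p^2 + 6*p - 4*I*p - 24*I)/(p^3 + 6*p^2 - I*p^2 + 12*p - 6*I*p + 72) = 1/(p + 3*I)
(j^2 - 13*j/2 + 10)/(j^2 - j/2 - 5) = (j - 4)/(j + 2)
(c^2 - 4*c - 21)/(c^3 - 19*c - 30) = (c - 7)/(c^2 - 3*c - 10)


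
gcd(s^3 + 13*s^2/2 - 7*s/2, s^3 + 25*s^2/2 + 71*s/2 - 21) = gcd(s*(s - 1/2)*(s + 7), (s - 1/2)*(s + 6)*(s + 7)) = s^2 + 13*s/2 - 7/2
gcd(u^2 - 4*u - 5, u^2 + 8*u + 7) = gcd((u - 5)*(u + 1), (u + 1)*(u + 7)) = u + 1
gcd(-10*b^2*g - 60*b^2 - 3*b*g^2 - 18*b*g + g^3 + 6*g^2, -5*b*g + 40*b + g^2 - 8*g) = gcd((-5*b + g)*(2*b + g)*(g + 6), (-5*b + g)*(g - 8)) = 5*b - g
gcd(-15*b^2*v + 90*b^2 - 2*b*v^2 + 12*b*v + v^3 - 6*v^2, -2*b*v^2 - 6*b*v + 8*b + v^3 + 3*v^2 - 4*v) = 1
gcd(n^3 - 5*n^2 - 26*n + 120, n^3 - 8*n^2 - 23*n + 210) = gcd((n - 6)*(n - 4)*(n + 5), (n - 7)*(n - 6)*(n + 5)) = n^2 - n - 30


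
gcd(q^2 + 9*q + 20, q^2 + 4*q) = q + 4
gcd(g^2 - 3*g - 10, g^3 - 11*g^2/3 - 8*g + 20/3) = g^2 - 3*g - 10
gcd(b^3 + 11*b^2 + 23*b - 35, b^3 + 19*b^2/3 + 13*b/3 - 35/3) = b^2 + 4*b - 5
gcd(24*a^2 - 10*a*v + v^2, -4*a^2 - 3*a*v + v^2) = -4*a + v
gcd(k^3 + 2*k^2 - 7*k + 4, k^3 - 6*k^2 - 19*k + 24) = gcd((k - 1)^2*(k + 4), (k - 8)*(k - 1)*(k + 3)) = k - 1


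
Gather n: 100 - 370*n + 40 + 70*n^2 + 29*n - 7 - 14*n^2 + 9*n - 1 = 56*n^2 - 332*n + 132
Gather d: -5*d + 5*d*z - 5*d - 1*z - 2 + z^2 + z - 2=d*(5*z - 10) + z^2 - 4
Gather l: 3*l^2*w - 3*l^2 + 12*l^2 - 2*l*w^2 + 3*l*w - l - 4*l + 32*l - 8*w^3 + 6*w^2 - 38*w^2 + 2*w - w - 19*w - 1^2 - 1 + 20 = l^2*(3*w + 9) + l*(-2*w^2 + 3*w + 27) - 8*w^3 - 32*w^2 - 18*w + 18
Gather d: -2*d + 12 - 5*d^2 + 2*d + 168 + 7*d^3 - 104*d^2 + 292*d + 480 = 7*d^3 - 109*d^2 + 292*d + 660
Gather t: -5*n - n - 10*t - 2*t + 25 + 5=-6*n - 12*t + 30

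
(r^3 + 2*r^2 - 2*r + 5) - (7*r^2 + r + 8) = r^3 - 5*r^2 - 3*r - 3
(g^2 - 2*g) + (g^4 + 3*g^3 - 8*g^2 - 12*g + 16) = g^4 + 3*g^3 - 7*g^2 - 14*g + 16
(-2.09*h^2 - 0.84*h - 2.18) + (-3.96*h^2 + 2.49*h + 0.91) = -6.05*h^2 + 1.65*h - 1.27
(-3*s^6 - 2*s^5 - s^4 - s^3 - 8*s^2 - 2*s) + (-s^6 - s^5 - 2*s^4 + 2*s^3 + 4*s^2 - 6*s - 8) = -4*s^6 - 3*s^5 - 3*s^4 + s^3 - 4*s^2 - 8*s - 8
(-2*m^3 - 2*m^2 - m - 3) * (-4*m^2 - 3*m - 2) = 8*m^5 + 14*m^4 + 14*m^3 + 19*m^2 + 11*m + 6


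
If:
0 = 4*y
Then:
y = 0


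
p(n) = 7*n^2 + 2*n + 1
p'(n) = 14*n + 2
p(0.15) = 1.46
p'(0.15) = 4.10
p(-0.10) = 0.87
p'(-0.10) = 0.60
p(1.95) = 31.52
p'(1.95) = 29.30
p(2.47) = 48.65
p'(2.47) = 36.58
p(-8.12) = 446.30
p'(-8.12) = -111.68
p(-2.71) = 46.99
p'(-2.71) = -35.94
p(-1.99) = 24.74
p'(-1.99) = -25.86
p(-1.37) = 11.40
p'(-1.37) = -17.18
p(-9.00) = 550.00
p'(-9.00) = -124.00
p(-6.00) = 241.00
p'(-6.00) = -82.00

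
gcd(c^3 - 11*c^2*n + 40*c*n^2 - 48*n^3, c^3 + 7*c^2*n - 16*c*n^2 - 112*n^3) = c - 4*n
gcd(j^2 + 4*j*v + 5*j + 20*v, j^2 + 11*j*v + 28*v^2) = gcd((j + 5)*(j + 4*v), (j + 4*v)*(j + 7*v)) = j + 4*v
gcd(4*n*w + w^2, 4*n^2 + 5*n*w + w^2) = 4*n + w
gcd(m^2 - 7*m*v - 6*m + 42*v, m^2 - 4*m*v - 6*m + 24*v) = m - 6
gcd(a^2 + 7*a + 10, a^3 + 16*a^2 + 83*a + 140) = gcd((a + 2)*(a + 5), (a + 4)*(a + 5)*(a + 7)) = a + 5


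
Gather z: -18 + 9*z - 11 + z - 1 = 10*z - 30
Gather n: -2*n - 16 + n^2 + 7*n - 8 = n^2 + 5*n - 24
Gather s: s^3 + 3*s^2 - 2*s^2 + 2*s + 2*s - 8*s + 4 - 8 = s^3 + s^2 - 4*s - 4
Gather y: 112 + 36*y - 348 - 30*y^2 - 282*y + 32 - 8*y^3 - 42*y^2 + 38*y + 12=-8*y^3 - 72*y^2 - 208*y - 192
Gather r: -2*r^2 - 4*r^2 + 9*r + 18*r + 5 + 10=-6*r^2 + 27*r + 15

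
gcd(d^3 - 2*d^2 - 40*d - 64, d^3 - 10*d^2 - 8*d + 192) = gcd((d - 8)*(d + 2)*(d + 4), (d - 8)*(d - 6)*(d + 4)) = d^2 - 4*d - 32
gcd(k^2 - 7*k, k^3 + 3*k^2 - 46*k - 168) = k - 7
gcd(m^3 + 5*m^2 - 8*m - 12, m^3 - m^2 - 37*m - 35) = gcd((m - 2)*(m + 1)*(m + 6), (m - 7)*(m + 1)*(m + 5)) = m + 1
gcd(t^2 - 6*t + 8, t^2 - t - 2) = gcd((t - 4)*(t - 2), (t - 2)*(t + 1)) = t - 2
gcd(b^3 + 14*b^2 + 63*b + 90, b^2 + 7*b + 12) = b + 3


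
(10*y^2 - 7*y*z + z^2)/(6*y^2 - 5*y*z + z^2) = (5*y - z)/(3*y - z)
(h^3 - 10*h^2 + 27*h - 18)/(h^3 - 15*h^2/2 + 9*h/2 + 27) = 2*(h - 1)/(2*h + 3)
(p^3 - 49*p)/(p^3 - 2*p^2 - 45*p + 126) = p*(p - 7)/(p^2 - 9*p + 18)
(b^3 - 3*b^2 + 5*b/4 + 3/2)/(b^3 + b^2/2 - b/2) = (4*b^3 - 12*b^2 + 5*b + 6)/(2*b*(2*b^2 + b - 1))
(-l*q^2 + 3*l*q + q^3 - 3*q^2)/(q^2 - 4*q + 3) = q*(-l + q)/(q - 1)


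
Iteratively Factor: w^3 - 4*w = (w + 2)*(w^2 - 2*w) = (w - 2)*(w + 2)*(w)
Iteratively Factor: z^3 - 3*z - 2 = (z + 1)*(z^2 - z - 2) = (z + 1)^2*(z - 2)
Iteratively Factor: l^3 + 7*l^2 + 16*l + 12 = (l + 3)*(l^2 + 4*l + 4) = (l + 2)*(l + 3)*(l + 2)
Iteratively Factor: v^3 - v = (v - 1)*(v^2 + v) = (v - 1)*(v + 1)*(v)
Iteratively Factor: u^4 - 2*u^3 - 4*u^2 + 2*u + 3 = (u - 1)*(u^3 - u^2 - 5*u - 3) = (u - 3)*(u - 1)*(u^2 + 2*u + 1) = (u - 3)*(u - 1)*(u + 1)*(u + 1)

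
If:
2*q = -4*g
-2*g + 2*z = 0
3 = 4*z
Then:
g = 3/4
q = -3/2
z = 3/4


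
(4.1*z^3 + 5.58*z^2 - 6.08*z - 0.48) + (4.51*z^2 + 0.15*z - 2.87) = 4.1*z^3 + 10.09*z^2 - 5.93*z - 3.35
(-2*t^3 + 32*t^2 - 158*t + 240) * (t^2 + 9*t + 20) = -2*t^5 + 14*t^4 + 90*t^3 - 542*t^2 - 1000*t + 4800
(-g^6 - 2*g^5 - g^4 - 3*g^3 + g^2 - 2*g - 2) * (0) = 0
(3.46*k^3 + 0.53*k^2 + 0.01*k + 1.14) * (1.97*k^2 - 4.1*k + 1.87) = 6.8162*k^5 - 13.1419*k^4 + 4.3169*k^3 + 3.1959*k^2 - 4.6553*k + 2.1318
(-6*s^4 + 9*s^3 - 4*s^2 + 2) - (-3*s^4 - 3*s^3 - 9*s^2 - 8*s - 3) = -3*s^4 + 12*s^3 + 5*s^2 + 8*s + 5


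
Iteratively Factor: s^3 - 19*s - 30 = (s + 3)*(s^2 - 3*s - 10) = (s + 2)*(s + 3)*(s - 5)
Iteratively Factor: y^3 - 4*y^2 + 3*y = (y - 3)*(y^2 - y) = y*(y - 3)*(y - 1)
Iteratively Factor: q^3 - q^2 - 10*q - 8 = (q + 1)*(q^2 - 2*q - 8) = (q - 4)*(q + 1)*(q + 2)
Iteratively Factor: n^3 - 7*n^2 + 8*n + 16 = (n + 1)*(n^2 - 8*n + 16) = (n - 4)*(n + 1)*(n - 4)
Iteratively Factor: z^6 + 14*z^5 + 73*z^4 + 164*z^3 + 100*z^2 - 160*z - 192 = (z + 3)*(z^5 + 11*z^4 + 40*z^3 + 44*z^2 - 32*z - 64) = (z + 2)*(z + 3)*(z^4 + 9*z^3 + 22*z^2 - 32) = (z + 2)^2*(z + 3)*(z^3 + 7*z^2 + 8*z - 16) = (z + 2)^2*(z + 3)*(z + 4)*(z^2 + 3*z - 4) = (z - 1)*(z + 2)^2*(z + 3)*(z + 4)*(z + 4)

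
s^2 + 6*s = s*(s + 6)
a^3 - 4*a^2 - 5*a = a*(a - 5)*(a + 1)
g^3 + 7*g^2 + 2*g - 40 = (g - 2)*(g + 4)*(g + 5)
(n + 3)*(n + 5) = n^2 + 8*n + 15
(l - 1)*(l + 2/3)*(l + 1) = l^3 + 2*l^2/3 - l - 2/3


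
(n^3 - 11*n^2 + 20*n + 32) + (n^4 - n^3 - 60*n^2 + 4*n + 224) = n^4 - 71*n^2 + 24*n + 256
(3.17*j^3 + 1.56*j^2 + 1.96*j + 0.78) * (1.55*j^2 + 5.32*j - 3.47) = 4.9135*j^5 + 19.2824*j^4 + 0.3373*j^3 + 6.223*j^2 - 2.6516*j - 2.7066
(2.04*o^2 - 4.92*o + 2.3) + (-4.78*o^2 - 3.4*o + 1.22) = -2.74*o^2 - 8.32*o + 3.52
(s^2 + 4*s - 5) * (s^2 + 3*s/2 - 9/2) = s^4 + 11*s^3/2 - 7*s^2/2 - 51*s/2 + 45/2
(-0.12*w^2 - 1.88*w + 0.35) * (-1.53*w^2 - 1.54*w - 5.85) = 0.1836*w^4 + 3.0612*w^3 + 3.0617*w^2 + 10.459*w - 2.0475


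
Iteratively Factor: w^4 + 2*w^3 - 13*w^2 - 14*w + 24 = (w + 2)*(w^3 - 13*w + 12) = (w - 1)*(w + 2)*(w^2 + w - 12) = (w - 1)*(w + 2)*(w + 4)*(w - 3)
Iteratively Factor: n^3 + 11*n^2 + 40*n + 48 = (n + 4)*(n^2 + 7*n + 12) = (n + 4)^2*(n + 3)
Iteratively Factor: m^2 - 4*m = (m - 4)*(m)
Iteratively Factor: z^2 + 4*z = (z)*(z + 4)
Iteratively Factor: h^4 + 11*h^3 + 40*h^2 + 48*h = (h + 3)*(h^3 + 8*h^2 + 16*h) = h*(h + 3)*(h^2 + 8*h + 16) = h*(h + 3)*(h + 4)*(h + 4)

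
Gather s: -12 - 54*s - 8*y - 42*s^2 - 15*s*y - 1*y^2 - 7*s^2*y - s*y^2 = s^2*(-7*y - 42) + s*(-y^2 - 15*y - 54) - y^2 - 8*y - 12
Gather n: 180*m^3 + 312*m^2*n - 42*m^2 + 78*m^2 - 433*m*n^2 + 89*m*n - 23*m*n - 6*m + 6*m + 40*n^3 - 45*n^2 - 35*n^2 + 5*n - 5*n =180*m^3 + 36*m^2 + 40*n^3 + n^2*(-433*m - 80) + n*(312*m^2 + 66*m)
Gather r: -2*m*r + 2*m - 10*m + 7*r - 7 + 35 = -8*m + r*(7 - 2*m) + 28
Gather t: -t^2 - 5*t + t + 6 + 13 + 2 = -t^2 - 4*t + 21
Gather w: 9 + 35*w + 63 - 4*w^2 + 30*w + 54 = -4*w^2 + 65*w + 126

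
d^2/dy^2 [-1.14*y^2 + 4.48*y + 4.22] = -2.28000000000000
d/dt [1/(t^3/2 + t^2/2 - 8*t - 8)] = 2*(-3*t^2 - 2*t + 16)/(t^3 + t^2 - 16*t - 16)^2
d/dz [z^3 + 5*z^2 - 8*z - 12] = 3*z^2 + 10*z - 8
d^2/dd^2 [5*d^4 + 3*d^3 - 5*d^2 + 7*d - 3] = 60*d^2 + 18*d - 10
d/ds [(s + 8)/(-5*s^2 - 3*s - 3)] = (-5*s^2 - 3*s + (s + 8)*(10*s + 3) - 3)/(5*s^2 + 3*s + 3)^2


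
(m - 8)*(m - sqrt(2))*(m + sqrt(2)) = m^3 - 8*m^2 - 2*m + 16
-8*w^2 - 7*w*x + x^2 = (-8*w + x)*(w + x)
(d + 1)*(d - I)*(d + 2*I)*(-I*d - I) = -I*d^4 + d^3 - 2*I*d^3 + 2*d^2 - 3*I*d^2 + d - 4*I*d - 2*I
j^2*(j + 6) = j^3 + 6*j^2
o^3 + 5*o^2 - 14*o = o*(o - 2)*(o + 7)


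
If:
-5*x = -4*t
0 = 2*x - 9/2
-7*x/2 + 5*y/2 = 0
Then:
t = 45/16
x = 9/4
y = 63/20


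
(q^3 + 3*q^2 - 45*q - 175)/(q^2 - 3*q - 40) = (q^2 - 2*q - 35)/(q - 8)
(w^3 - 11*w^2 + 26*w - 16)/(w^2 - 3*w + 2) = w - 8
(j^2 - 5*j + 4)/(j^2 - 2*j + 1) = (j - 4)/(j - 1)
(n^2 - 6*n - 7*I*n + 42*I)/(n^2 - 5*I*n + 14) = (n - 6)/(n + 2*I)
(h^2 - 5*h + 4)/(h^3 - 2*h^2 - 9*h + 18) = (h^2 - 5*h + 4)/(h^3 - 2*h^2 - 9*h + 18)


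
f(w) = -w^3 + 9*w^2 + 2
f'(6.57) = -11.23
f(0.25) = 2.55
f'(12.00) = -216.00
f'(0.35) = 5.93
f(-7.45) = 915.02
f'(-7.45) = -300.61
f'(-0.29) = -5.47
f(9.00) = 2.00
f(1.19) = 13.06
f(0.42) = 3.51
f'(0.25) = 4.31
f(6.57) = 106.89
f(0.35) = 3.06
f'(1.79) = 22.61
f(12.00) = -430.00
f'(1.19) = 17.17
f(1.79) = 25.10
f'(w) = -3*w^2 + 18*w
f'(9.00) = -81.00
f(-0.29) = 2.78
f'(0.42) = 7.03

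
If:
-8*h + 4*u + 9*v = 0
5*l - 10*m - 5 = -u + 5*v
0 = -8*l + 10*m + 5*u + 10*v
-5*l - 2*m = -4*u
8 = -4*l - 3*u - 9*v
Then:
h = -6751/3536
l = 115/34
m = 3585/884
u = 2765/442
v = -1979/442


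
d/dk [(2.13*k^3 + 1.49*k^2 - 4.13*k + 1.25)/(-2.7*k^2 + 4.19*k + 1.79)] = (-5.751*k^4 + 17.8494*k^3 + 6.5302*k^2 + 12.0842*k - 12.6302)/(7.29*k^4 - 22.626*k^3 + 7.8901*k^2 + 15.0002*k + 3.2041)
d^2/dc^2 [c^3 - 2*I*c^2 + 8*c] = 6*c - 4*I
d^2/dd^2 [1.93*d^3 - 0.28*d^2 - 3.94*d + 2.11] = 11.58*d - 0.56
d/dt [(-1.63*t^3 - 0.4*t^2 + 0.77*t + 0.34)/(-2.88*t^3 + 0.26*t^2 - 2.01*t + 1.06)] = (-1.77635683940025e-15*t^5 - 1.5758*t^4 + 10.9878*t^3 - 1.642*t^2 - 1.0248*t + 1.4996)/(8.2944*t^6 - 1.4976*t^5 + 11.6452*t^4 - 7.1508*t^3 + 4.5913*t^2 - 4.2612*t + 1.1236)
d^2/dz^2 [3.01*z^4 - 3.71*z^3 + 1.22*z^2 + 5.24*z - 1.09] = 36.12*z^2 - 22.26*z + 2.44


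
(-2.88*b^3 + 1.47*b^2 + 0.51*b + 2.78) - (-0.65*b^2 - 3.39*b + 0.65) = -2.88*b^3 + 2.12*b^2 + 3.9*b + 2.13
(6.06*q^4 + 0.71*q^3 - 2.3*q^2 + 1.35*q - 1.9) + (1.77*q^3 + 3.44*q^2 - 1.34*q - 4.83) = 6.06*q^4 + 2.48*q^3 + 1.14*q^2 + 0.01*q - 6.73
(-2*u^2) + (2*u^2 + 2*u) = 2*u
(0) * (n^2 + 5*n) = 0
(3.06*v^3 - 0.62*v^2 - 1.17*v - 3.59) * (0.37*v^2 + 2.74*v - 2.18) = 1.1322*v^5 + 8.155*v^4 - 8.8025*v^3 - 3.1825*v^2 - 7.286*v + 7.8262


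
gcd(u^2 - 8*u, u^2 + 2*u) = u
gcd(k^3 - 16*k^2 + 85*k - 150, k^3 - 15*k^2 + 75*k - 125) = k^2 - 10*k + 25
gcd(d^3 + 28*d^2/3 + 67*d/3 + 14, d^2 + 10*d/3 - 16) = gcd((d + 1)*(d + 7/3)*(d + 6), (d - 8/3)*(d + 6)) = d + 6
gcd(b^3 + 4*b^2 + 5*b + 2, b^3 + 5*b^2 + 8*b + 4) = b^2 + 3*b + 2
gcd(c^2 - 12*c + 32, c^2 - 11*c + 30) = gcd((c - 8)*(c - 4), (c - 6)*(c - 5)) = 1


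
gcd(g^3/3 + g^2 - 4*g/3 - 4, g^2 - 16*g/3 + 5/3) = 1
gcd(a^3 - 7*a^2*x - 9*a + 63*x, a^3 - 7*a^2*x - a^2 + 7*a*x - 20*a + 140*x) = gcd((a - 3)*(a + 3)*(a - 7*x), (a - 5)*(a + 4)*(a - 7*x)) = -a + 7*x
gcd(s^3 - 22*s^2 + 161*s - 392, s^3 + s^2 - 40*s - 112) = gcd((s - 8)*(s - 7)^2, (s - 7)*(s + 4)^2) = s - 7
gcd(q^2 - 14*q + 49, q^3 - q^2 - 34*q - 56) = q - 7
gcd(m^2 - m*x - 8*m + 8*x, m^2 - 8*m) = m - 8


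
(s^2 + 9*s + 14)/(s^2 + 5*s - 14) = (s + 2)/(s - 2)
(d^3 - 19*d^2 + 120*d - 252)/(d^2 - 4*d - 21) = (d^2 - 12*d + 36)/(d + 3)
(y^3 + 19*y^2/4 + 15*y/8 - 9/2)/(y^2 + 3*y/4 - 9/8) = y + 4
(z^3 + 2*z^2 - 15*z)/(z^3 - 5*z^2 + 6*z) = (z + 5)/(z - 2)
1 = 1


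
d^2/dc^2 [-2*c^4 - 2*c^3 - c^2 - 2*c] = -24*c^2 - 12*c - 2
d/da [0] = 0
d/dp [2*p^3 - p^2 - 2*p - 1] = 6*p^2 - 2*p - 2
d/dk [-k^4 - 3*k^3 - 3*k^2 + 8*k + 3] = -4*k^3 - 9*k^2 - 6*k + 8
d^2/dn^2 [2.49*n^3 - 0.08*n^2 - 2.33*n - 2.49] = 14.94*n - 0.16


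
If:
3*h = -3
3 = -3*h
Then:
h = -1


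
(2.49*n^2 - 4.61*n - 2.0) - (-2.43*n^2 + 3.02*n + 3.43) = 4.92*n^2 - 7.63*n - 5.43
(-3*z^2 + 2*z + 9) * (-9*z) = 27*z^3 - 18*z^2 - 81*z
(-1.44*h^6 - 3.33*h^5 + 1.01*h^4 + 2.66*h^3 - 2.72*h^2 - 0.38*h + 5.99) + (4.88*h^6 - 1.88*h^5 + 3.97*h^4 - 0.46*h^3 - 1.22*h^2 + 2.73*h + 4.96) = 3.44*h^6 - 5.21*h^5 + 4.98*h^4 + 2.2*h^3 - 3.94*h^2 + 2.35*h + 10.95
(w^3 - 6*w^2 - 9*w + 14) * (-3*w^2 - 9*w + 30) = -3*w^5 + 9*w^4 + 111*w^3 - 141*w^2 - 396*w + 420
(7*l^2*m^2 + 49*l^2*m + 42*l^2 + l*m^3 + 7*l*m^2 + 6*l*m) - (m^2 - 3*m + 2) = 7*l^2*m^2 + 49*l^2*m + 42*l^2 + l*m^3 + 7*l*m^2 + 6*l*m - m^2 + 3*m - 2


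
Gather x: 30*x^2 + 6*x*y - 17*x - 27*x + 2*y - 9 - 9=30*x^2 + x*(6*y - 44) + 2*y - 18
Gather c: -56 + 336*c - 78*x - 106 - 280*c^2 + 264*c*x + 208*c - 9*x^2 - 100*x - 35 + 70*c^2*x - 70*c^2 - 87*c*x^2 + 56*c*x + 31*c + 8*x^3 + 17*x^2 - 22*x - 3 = c^2*(70*x - 350) + c*(-87*x^2 + 320*x + 575) + 8*x^3 + 8*x^2 - 200*x - 200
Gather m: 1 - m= 1 - m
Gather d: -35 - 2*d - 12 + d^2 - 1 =d^2 - 2*d - 48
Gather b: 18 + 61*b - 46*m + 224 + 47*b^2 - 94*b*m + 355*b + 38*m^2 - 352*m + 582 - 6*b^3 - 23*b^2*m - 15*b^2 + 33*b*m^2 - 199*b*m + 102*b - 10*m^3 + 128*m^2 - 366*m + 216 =-6*b^3 + b^2*(32 - 23*m) + b*(33*m^2 - 293*m + 518) - 10*m^3 + 166*m^2 - 764*m + 1040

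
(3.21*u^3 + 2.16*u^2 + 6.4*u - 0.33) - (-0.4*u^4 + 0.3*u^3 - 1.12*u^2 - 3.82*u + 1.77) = 0.4*u^4 + 2.91*u^3 + 3.28*u^2 + 10.22*u - 2.1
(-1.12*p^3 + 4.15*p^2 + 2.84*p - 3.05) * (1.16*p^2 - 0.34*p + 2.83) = -1.2992*p^5 + 5.1948*p^4 - 1.2862*p^3 + 7.2409*p^2 + 9.0742*p - 8.6315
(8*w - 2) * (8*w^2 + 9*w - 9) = 64*w^3 + 56*w^2 - 90*w + 18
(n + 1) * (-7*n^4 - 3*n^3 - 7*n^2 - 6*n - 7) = -7*n^5 - 10*n^4 - 10*n^3 - 13*n^2 - 13*n - 7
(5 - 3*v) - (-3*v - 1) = 6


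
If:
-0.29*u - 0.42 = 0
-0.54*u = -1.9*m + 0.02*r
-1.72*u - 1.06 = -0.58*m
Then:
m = -2.47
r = -195.29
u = -1.45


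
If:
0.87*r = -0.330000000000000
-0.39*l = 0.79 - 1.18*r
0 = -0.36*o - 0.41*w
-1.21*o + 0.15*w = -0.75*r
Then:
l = -3.17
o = -0.21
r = -0.38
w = 0.19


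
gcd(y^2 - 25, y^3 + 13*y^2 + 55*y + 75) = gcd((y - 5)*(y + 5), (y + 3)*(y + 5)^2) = y + 5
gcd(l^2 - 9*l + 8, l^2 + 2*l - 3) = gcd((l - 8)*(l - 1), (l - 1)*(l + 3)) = l - 1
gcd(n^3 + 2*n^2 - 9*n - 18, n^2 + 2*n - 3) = n + 3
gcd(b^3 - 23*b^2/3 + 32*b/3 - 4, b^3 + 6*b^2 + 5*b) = 1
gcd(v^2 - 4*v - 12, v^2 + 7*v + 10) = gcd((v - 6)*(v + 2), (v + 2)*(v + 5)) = v + 2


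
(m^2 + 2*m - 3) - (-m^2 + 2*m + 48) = 2*m^2 - 51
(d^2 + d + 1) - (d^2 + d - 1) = 2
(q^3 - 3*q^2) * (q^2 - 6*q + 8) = q^5 - 9*q^4 + 26*q^3 - 24*q^2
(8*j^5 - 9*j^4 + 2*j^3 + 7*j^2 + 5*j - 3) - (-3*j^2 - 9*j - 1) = 8*j^5 - 9*j^4 + 2*j^3 + 10*j^2 + 14*j - 2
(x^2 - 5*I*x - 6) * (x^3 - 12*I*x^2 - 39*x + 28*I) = x^5 - 17*I*x^4 - 105*x^3 + 295*I*x^2 + 374*x - 168*I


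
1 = 1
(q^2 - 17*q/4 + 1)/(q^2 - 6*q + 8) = (q - 1/4)/(q - 2)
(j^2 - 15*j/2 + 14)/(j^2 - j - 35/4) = 2*(j - 4)/(2*j + 5)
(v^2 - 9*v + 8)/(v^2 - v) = (v - 8)/v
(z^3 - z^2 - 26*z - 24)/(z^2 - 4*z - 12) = (z^2 + 5*z + 4)/(z + 2)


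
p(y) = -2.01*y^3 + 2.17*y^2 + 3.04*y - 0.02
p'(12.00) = -813.20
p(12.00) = -3124.34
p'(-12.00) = -917.36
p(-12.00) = 3749.26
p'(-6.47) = -277.46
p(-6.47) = 615.54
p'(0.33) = 3.82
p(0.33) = 1.15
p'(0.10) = 3.41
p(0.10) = 0.30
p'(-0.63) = -2.09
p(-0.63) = -0.57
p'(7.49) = -302.74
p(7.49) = -700.09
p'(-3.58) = -89.78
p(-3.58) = 109.13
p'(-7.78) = -395.71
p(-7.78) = 1054.21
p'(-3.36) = -79.62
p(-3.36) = 90.51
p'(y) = -6.03*y^2 + 4.34*y + 3.04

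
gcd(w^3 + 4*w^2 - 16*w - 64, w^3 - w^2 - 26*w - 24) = w + 4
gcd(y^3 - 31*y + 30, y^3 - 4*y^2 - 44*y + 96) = y + 6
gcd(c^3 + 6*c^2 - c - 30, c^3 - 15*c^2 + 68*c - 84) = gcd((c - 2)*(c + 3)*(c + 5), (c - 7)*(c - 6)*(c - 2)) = c - 2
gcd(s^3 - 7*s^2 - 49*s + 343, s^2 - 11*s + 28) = s - 7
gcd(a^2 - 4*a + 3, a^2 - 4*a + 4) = 1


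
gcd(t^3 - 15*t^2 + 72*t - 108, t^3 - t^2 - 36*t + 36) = t - 6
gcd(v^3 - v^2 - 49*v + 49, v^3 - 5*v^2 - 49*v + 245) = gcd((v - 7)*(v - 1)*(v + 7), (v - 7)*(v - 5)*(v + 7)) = v^2 - 49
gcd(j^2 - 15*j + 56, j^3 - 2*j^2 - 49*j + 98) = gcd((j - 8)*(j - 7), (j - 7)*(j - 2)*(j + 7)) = j - 7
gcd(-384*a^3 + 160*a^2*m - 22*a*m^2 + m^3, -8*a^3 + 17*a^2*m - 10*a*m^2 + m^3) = 8*a - m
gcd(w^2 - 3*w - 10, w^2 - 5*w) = w - 5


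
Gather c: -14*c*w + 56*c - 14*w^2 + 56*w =c*(56 - 14*w) - 14*w^2 + 56*w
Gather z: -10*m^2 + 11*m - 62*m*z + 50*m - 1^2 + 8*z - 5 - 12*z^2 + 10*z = -10*m^2 + 61*m - 12*z^2 + z*(18 - 62*m) - 6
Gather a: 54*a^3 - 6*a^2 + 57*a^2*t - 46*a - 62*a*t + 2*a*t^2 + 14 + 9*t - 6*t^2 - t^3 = 54*a^3 + a^2*(57*t - 6) + a*(2*t^2 - 62*t - 46) - t^3 - 6*t^2 + 9*t + 14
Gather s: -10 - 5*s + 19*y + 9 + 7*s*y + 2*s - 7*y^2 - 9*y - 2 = s*(7*y - 3) - 7*y^2 + 10*y - 3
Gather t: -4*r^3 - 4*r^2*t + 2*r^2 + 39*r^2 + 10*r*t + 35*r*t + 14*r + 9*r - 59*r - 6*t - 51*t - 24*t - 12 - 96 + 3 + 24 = -4*r^3 + 41*r^2 - 36*r + t*(-4*r^2 + 45*r - 81) - 81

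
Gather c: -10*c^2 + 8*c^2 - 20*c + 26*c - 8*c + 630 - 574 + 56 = -2*c^2 - 2*c + 112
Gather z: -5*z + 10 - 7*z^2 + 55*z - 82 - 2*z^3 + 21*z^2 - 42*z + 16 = -2*z^3 + 14*z^2 + 8*z - 56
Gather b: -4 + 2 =-2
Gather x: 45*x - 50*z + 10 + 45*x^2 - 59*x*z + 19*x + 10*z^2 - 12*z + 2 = 45*x^2 + x*(64 - 59*z) + 10*z^2 - 62*z + 12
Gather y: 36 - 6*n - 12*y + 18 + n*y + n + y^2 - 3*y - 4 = -5*n + y^2 + y*(n - 15) + 50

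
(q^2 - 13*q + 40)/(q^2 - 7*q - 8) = (q - 5)/(q + 1)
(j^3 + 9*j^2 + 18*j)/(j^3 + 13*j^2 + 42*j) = (j + 3)/(j + 7)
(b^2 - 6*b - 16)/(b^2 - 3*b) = (b^2 - 6*b - 16)/(b*(b - 3))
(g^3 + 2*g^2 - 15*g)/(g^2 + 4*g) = (g^2 + 2*g - 15)/(g + 4)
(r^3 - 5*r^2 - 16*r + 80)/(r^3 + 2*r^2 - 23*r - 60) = (r - 4)/(r + 3)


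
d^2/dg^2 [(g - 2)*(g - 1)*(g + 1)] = 6*g - 4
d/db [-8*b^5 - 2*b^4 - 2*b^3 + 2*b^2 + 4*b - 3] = -40*b^4 - 8*b^3 - 6*b^2 + 4*b + 4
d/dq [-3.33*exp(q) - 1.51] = -3.33*exp(q)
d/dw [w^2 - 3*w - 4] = 2*w - 3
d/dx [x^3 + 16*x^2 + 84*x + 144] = 3*x^2 + 32*x + 84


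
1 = 1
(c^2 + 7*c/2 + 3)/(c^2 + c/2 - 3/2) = (c + 2)/(c - 1)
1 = 1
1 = 1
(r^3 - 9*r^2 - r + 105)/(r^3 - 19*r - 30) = (r - 7)/(r + 2)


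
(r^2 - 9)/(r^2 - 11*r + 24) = (r + 3)/(r - 8)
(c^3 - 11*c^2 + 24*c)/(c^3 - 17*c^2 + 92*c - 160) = c*(c - 3)/(c^2 - 9*c + 20)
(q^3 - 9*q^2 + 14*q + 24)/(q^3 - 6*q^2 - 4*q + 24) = (q^2 - 3*q - 4)/(q^2 - 4)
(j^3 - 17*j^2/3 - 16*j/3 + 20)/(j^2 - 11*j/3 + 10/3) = (j^2 - 4*j - 12)/(j - 2)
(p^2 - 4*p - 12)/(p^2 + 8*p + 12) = (p - 6)/(p + 6)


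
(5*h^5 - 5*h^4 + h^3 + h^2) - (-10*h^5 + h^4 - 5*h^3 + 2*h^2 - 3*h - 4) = 15*h^5 - 6*h^4 + 6*h^3 - h^2 + 3*h + 4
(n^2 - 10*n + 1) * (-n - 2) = -n^3 + 8*n^2 + 19*n - 2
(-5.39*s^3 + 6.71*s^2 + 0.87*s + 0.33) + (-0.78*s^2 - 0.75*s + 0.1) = -5.39*s^3 + 5.93*s^2 + 0.12*s + 0.43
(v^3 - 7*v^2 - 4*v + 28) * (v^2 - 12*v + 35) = v^5 - 19*v^4 + 115*v^3 - 169*v^2 - 476*v + 980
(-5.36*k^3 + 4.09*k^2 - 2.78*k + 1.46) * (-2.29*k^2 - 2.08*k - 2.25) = 12.2744*k^5 + 1.7827*k^4 + 9.919*k^3 - 6.7635*k^2 + 3.2182*k - 3.285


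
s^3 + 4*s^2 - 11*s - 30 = (s - 3)*(s + 2)*(s + 5)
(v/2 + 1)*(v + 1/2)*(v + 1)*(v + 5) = v^4/2 + 17*v^3/4 + 21*v^2/2 + 37*v/4 + 5/2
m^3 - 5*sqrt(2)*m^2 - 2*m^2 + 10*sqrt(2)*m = m*(m - 2)*(m - 5*sqrt(2))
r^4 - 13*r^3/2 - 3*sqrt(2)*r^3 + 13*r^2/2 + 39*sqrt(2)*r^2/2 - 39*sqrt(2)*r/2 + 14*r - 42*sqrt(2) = (r - 4)*(r - 7/2)*(r + 1)*(r - 3*sqrt(2))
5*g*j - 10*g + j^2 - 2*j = (5*g + j)*(j - 2)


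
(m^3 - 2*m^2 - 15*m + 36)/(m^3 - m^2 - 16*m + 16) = (m^2 - 6*m + 9)/(m^2 - 5*m + 4)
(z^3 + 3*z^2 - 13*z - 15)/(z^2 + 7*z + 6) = (z^2 + 2*z - 15)/(z + 6)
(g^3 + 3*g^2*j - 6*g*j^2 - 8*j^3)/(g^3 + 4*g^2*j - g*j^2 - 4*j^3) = (g - 2*j)/(g - j)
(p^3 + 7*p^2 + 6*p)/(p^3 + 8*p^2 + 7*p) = (p + 6)/(p + 7)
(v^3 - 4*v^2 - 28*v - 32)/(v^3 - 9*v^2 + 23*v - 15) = (v^3 - 4*v^2 - 28*v - 32)/(v^3 - 9*v^2 + 23*v - 15)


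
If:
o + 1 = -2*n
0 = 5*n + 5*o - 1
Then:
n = -6/5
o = 7/5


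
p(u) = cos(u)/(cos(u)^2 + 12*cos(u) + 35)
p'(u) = (2*sin(u)*cos(u) + 12*sin(u))*cos(u)/(cos(u)^2 + 12*cos(u) + 35)^2 - sin(u)/(cos(u)^2 + 12*cos(u) + 35)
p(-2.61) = -0.03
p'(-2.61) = 0.03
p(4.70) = -0.00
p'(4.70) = 0.03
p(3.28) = -0.04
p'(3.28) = 0.01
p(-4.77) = 0.00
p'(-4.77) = -0.03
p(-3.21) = -0.04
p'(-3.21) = -0.00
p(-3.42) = -0.04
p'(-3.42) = -0.02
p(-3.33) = -0.04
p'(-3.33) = -0.01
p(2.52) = -0.03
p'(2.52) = -0.03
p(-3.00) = -0.04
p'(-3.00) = 0.01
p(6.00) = 0.02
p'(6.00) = 0.00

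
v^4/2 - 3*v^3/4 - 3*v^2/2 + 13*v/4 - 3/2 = (v/2 + 1)*(v - 3/2)*(v - 1)^2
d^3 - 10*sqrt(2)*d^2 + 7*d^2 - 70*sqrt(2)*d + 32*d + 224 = (d + 7)*(d - 8*sqrt(2))*(d - 2*sqrt(2))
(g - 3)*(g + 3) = g^2 - 9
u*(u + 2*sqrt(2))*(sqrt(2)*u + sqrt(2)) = sqrt(2)*u^3 + sqrt(2)*u^2 + 4*u^2 + 4*u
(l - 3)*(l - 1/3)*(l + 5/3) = l^3 - 5*l^2/3 - 41*l/9 + 5/3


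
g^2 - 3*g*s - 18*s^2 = (g - 6*s)*(g + 3*s)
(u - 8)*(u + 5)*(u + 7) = u^3 + 4*u^2 - 61*u - 280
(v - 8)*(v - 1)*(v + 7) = v^3 - 2*v^2 - 55*v + 56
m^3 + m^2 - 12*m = m*(m - 3)*(m + 4)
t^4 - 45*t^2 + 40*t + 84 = (t - 6)*(t - 2)*(t + 1)*(t + 7)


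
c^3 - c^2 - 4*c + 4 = (c - 2)*(c - 1)*(c + 2)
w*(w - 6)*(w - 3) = w^3 - 9*w^2 + 18*w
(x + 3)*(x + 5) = x^2 + 8*x + 15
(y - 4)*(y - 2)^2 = y^3 - 8*y^2 + 20*y - 16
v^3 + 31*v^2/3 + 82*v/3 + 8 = (v + 1/3)*(v + 4)*(v + 6)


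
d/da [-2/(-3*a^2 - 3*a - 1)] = 6*(-2*a - 1)/(3*a^2 + 3*a + 1)^2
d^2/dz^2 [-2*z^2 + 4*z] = -4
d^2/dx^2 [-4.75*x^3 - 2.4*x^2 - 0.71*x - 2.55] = -28.5*x - 4.8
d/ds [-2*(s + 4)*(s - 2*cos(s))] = -2*s - 2*(s + 4)*(2*sin(s) + 1) + 4*cos(s)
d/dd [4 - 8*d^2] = -16*d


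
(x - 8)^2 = x^2 - 16*x + 64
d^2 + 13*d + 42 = (d + 6)*(d + 7)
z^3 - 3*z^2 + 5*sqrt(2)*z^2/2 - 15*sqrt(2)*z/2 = z*(z - 3)*(z + 5*sqrt(2)/2)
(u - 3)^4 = u^4 - 12*u^3 + 54*u^2 - 108*u + 81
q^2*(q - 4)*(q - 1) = q^4 - 5*q^3 + 4*q^2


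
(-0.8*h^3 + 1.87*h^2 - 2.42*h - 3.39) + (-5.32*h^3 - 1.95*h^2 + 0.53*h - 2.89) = -6.12*h^3 - 0.0799999999999998*h^2 - 1.89*h - 6.28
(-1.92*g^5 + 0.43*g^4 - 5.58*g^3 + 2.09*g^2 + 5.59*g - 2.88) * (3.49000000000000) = -6.7008*g^5 + 1.5007*g^4 - 19.4742*g^3 + 7.2941*g^2 + 19.5091*g - 10.0512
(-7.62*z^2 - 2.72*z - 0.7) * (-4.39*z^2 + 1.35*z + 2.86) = 33.4518*z^4 + 1.6538*z^3 - 22.3922*z^2 - 8.7242*z - 2.002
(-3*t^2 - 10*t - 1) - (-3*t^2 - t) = -9*t - 1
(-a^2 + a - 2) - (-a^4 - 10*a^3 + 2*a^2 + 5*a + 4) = a^4 + 10*a^3 - 3*a^2 - 4*a - 6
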